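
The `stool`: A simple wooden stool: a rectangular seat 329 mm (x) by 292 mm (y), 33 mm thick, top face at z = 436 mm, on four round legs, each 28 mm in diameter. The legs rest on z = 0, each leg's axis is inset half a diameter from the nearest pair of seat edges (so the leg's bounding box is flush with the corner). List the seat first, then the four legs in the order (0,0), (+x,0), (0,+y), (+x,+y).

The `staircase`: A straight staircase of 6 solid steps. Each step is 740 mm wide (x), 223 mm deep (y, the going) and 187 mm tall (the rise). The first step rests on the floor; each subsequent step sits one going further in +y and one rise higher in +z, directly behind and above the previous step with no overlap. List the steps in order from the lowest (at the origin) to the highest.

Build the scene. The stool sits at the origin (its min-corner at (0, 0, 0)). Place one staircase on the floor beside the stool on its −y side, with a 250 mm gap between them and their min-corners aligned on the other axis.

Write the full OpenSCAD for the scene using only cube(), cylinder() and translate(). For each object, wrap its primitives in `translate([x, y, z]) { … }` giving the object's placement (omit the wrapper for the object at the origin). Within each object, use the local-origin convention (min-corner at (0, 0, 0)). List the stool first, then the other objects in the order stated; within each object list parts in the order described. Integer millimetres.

translate([0, 0, 403]) cube([329, 292, 33]);
translate([14, 14, 0]) cylinder(h = 403, r = 14);
translate([315, 14, 0]) cylinder(h = 403, r = 14);
translate([14, 278, 0]) cylinder(h = 403, r = 14);
translate([315, 278, 0]) cylinder(h = 403, r = 14);
translate([0, -1588, 0]) {
  cube([740, 223, 187]);
  translate([0, 223, 187]) cube([740, 223, 187]);
  translate([0, 446, 374]) cube([740, 223, 187]);
  translate([0, 669, 561]) cube([740, 223, 187]);
  translate([0, 892, 748]) cube([740, 223, 187]);
  translate([0, 1115, 935]) cube([740, 223, 187]);
}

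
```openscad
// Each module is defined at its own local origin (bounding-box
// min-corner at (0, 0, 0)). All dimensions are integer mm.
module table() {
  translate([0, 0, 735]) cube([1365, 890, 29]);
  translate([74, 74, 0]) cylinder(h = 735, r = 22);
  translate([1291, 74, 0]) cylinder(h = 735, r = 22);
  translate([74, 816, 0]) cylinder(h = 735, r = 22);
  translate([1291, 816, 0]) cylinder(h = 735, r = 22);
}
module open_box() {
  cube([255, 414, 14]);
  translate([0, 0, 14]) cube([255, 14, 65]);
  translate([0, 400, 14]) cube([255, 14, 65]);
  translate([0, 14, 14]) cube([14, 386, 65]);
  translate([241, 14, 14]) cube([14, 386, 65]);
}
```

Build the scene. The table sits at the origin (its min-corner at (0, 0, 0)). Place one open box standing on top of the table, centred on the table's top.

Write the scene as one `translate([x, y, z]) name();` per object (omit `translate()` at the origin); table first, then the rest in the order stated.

table();
translate([555, 238, 764]) open_box();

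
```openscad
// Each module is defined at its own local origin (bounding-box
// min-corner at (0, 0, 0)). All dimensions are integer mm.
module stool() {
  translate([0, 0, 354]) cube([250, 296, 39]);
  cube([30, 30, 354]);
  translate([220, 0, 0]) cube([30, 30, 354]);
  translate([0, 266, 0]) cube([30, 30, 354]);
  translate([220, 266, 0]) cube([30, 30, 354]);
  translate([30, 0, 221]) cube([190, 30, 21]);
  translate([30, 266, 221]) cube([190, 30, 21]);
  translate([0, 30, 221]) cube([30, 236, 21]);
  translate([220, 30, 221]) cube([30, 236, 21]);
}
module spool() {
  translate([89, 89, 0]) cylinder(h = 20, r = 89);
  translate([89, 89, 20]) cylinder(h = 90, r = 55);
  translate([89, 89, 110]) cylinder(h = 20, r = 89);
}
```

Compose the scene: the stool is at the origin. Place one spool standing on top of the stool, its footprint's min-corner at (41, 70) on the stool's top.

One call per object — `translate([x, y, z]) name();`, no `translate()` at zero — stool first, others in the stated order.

stool();
translate([41, 70, 393]) spool();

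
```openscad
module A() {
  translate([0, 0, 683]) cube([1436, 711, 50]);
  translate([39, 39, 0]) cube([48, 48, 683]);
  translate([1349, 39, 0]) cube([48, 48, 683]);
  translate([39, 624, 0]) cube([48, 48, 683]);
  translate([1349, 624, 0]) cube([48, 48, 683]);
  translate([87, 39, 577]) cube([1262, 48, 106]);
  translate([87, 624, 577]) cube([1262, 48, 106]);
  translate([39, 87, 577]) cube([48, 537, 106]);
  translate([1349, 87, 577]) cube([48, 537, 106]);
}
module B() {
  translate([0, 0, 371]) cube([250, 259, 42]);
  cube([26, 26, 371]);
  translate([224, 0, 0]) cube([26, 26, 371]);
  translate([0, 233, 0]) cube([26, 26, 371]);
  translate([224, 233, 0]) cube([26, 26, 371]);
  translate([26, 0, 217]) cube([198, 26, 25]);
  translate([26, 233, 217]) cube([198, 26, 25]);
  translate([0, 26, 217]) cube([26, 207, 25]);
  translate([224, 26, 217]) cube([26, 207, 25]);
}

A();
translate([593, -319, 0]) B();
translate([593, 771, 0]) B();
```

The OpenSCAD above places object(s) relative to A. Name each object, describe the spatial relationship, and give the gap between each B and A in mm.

Each stool's nearest face is 60 mm from the table's bounding box.

A is a table. B is a stool. Two stools sit around the table at the −y, +y sides. The gap between each stool and the table is 60 mm.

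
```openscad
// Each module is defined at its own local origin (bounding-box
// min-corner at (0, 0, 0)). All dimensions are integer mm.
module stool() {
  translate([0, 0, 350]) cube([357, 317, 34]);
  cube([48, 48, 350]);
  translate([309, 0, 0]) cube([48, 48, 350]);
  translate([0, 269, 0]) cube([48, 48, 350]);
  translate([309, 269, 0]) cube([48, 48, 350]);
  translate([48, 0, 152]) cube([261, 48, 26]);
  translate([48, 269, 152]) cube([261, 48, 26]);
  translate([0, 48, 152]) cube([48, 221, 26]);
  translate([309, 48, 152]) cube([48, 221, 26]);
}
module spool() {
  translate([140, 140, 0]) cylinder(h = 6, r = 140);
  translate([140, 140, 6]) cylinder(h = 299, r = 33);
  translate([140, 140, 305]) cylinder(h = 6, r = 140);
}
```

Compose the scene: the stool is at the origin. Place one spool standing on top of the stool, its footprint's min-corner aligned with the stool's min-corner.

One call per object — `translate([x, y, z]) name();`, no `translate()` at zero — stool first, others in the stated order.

stool();
translate([0, 0, 384]) spool();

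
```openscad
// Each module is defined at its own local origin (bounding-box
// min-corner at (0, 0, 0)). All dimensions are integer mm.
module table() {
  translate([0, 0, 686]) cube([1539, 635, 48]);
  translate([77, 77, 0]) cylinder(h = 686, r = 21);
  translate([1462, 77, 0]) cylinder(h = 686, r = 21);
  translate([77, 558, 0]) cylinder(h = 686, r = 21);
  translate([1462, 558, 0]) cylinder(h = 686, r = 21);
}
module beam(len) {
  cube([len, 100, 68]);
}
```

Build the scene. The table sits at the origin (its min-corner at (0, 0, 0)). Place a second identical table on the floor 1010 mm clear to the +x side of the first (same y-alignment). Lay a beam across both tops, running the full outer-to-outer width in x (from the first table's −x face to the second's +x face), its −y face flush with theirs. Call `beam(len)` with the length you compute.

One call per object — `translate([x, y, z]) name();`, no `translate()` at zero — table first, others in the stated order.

table();
translate([2549, 0, 0]) table();
translate([0, 0, 734]) beam(4088);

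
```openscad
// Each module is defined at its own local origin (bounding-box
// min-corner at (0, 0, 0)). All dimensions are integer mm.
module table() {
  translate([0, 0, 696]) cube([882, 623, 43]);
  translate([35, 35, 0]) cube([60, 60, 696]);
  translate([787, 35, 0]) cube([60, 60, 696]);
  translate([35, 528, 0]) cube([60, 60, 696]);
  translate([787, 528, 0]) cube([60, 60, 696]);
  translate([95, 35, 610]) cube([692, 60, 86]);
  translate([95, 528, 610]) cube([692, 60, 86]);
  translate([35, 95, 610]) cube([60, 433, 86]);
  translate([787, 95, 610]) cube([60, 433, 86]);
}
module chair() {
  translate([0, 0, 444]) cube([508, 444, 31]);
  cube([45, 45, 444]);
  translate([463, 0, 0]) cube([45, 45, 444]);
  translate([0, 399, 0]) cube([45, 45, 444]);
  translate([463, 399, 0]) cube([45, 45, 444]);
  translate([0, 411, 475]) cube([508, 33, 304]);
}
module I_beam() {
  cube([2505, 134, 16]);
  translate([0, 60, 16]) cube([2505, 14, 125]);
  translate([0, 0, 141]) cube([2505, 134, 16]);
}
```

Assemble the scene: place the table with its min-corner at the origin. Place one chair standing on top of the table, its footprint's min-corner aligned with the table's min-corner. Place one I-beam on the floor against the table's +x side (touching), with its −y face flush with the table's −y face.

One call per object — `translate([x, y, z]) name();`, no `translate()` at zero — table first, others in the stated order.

table();
translate([0, 0, 739]) chair();
translate([882, 0, 0]) I_beam();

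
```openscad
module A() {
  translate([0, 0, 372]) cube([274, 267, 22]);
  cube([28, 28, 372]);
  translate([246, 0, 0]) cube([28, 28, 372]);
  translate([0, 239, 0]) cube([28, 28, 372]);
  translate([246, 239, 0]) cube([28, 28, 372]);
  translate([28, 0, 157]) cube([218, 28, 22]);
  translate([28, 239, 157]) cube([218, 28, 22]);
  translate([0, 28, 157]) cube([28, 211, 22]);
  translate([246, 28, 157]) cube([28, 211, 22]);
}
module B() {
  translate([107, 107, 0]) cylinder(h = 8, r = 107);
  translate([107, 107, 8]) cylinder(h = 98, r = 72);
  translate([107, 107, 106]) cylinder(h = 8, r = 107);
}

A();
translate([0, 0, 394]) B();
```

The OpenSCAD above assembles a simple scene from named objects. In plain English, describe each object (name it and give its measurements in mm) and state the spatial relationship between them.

A is a simple wooden stool: a rectangular seat 274 mm (x) by 267 mm (y), 22 mm thick, top face at z = 394 mm, on four square legs, each 28×28 mm in cross-section. The legs rest on z = 0, each flush with a corner of the seat. Four stretchers, 28 mm wide and 22 mm tall, connect adjacent legs with their undersides at z = 157 mm, each running between the inner faces of the legs it joins and aligned with the legs' outer faces on the other axis.

B is a spool: two coaxial disc flanges of radius 107 mm and thickness 8 mm, joined by a core cylinder of radius 72 mm and height 98 mm. The lower flange rests on z = 0 and the three cylinders share a vertical axis.

The spool is on top of the stool.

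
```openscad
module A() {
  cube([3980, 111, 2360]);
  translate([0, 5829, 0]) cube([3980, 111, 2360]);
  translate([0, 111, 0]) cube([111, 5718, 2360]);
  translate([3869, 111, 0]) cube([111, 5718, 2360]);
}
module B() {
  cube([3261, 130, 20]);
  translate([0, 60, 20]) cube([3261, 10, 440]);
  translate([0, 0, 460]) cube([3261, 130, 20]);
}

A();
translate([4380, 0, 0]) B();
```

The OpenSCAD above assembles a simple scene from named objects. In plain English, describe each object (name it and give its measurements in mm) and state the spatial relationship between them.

A is the wall frame of a small rectangular building: four walls, each 2360 mm tall and 111 mm thick, enclosing a footprint 3980 mm (x) by 5940 mm (y) outside-to-outside, with no floor or roof. The front and back walls (the −y and +y sides) span the full width; the two side walls fit between them.

B is an I-beam lying along x, 3261 mm long. Overall section height 480 mm. Two flanges 130 mm wide (y) and 20 mm thick, one on the floor and one at the top; a web 10 mm thick runs between them, centred on the flange width.

The I-beam is on the floor beside the house frame on its +x side.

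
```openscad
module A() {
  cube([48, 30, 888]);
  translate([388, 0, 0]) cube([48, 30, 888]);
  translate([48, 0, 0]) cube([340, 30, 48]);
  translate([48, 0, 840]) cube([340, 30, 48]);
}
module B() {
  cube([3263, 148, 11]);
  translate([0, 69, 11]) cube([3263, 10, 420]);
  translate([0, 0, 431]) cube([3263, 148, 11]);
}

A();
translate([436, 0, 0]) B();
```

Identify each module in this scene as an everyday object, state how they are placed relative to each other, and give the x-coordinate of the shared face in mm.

A is a picture frame. B is an I-beam. The I-beam is against the picture frame's +x side, with their −y faces flush. The x-coordinate of the shared face is 436 mm.

The picture frame's +x face and the I-beam's −x face are both at x = 436 mm.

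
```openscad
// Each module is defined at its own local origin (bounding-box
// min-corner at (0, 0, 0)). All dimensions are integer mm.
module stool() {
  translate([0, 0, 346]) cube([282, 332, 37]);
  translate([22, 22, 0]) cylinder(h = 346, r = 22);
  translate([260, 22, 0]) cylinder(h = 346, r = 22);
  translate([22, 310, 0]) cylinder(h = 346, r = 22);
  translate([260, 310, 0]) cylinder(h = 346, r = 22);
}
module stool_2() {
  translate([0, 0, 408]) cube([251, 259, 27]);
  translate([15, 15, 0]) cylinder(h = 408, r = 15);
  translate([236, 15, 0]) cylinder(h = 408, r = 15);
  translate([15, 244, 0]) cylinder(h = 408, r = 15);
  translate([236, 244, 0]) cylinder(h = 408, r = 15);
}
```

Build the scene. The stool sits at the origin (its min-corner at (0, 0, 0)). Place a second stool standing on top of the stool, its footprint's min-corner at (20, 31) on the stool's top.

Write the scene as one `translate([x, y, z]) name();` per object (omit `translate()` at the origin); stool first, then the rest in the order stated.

stool();
translate([20, 31, 383]) stool_2();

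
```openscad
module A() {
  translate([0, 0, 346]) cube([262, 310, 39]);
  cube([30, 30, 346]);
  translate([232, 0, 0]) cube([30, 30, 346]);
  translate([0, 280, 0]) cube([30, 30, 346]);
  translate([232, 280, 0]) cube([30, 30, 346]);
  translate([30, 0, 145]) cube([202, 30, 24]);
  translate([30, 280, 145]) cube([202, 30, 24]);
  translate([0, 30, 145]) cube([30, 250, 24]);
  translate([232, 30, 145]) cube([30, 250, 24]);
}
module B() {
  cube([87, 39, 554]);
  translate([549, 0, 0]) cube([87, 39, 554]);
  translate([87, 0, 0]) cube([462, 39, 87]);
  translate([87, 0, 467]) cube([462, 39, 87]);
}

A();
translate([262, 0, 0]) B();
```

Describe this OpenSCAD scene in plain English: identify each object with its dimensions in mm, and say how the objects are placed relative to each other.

A is a four-legged stool. The seat is 262×310 mm, 39 mm thick, top at z = 385 mm. It stands on four square legs, each 30×30 mm in cross-section, from z = 0 to the seat underside, each flush with a corner of the seat. Four stretchers, 30 mm wide and 24 mm tall, connect adjacent legs with their undersides at z = 145 mm, each running between the inner faces of the legs it joins and aligned with the legs' outer faces on the other axis.

B is a picture frame with a 462×380 mm rectangular opening (x by z) and a uniform 87 mm border on every side. Frame depth is 39 mm along y. It is built from two vertical stiles running the full outside height and two horizontal rails spanning the gap between the stiles.

The picture frame is against the stool's +x side, with their −y faces flush.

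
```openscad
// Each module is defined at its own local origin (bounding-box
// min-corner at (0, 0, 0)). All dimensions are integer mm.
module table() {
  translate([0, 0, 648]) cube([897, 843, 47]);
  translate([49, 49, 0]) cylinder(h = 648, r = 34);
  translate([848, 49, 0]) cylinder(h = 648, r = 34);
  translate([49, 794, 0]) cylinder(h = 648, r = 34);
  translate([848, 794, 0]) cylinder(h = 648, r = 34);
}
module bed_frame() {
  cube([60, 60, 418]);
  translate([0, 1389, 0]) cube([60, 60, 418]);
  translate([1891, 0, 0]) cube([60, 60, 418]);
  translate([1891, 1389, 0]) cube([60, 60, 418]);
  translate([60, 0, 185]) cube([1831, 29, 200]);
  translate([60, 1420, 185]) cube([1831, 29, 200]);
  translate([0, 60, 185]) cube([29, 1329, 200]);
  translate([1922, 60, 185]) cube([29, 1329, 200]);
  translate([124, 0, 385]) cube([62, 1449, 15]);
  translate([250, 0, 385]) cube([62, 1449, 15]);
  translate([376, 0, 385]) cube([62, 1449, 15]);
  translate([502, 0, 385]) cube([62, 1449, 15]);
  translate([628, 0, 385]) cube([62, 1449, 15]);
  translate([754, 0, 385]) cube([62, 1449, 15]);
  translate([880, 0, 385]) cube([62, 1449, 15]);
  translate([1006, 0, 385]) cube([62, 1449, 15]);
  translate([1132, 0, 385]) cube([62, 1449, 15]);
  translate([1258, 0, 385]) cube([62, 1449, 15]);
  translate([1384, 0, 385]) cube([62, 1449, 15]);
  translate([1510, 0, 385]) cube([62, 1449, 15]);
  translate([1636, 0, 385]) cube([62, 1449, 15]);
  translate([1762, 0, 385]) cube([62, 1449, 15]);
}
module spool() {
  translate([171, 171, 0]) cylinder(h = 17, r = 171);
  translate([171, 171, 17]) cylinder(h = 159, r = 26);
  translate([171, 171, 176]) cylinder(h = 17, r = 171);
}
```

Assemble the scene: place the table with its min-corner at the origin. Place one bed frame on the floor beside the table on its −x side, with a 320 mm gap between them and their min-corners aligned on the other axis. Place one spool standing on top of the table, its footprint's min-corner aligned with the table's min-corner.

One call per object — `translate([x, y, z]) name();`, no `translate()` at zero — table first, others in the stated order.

table();
translate([-2271, 0, 0]) bed_frame();
translate([0, 0, 695]) spool();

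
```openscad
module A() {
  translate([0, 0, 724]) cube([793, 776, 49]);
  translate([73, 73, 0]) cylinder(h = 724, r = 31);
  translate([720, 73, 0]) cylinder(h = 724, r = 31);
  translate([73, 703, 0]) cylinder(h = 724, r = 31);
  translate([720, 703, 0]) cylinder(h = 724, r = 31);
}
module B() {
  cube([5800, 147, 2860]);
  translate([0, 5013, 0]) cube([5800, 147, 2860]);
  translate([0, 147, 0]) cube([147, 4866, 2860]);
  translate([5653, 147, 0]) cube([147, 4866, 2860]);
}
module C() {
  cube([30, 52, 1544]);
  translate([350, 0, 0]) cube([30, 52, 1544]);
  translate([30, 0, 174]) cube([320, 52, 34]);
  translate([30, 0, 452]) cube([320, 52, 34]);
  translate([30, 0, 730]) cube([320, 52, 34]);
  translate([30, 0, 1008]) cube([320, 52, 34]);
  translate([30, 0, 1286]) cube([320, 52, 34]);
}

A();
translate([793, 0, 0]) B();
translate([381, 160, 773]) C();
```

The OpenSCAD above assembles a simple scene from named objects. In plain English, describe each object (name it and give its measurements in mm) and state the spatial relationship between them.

A is a table with a 793×776 mm rectangular top, 49 mm thick, top surface at z = 773 mm, supported by four round legs of 62 mm diameter, each leg's bounding box inset 42 mm from the nearest pair of top edges, running from the floor.

B is the wall frame of a small rectangular building: four walls, each 2860 mm tall and 147 mm thick, enclosing a footprint 5800 mm (x) by 5160 mm (y) outside-to-outside, with no floor or roof. The front and back walls (the −y and +y sides) span the full width; the two side walls fit between them.

C is a straight ladder. Two 30×52 mm vertical rails, 1544 mm tall, stand 380 mm apart (outside-to-outside) with their front faces coplanar on the −y side. 5 rungs, each 52 mm deep and 34 mm tall, span between the inner faces of the rails, front faces flush with the rails. The lowest rung's underside is at z = 174 mm and rungs are spaced 278 mm apart (underside to underside).

The house frame is against the table's +x side, with their −y faces flush. The ladder is on top of the table.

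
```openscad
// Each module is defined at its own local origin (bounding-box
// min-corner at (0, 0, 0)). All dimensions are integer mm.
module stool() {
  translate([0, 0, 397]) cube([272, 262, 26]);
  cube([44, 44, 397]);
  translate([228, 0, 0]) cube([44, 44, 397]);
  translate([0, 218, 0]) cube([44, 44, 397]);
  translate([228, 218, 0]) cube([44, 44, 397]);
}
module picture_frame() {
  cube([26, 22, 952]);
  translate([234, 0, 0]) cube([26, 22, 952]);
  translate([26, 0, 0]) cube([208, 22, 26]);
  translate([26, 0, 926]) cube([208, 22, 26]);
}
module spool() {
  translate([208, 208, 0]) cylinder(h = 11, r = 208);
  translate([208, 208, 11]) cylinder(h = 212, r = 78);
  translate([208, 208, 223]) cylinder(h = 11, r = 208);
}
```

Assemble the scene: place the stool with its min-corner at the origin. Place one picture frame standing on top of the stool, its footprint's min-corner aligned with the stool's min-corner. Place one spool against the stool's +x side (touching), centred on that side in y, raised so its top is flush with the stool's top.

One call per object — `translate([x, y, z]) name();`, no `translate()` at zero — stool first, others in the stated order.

stool();
translate([0, 0, 423]) picture_frame();
translate([272, -77, 189]) spool();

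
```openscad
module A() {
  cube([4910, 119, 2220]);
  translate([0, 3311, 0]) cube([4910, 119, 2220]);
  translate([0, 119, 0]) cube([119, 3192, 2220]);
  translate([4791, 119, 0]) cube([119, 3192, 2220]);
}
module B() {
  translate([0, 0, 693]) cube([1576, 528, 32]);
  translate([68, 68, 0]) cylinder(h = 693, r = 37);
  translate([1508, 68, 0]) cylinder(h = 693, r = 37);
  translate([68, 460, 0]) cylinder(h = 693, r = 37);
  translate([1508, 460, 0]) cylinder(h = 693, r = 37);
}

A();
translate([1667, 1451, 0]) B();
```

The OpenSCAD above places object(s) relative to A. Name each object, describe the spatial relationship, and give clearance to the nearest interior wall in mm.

A is a house frame. B is a table. The table sits inside the house frame, centred. The clearance to the nearest interior wall is 1332 mm.

Clearances: x = 1548, y = 1332; minimum 1332 mm.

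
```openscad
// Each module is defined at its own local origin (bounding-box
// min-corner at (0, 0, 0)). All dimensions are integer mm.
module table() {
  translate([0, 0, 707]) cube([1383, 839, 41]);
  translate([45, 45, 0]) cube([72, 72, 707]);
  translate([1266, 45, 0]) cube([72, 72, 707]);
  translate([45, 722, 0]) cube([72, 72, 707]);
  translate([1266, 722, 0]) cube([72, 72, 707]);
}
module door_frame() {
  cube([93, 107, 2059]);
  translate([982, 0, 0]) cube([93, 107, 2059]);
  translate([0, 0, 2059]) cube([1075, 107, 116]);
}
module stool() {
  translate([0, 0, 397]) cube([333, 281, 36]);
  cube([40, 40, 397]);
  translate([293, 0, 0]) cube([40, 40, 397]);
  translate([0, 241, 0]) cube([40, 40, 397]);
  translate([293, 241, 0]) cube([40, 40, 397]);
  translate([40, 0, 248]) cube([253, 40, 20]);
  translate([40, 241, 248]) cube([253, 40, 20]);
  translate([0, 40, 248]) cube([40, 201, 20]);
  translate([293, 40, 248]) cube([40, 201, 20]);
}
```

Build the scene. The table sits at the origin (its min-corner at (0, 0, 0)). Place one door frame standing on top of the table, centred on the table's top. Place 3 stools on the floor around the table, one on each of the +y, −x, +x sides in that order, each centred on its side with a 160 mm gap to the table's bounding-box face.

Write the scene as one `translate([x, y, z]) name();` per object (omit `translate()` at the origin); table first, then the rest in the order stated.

table();
translate([154, 366, 748]) door_frame();
translate([525, 999, 0]) stool();
translate([-493, 279, 0]) stool();
translate([1543, 279, 0]) stool();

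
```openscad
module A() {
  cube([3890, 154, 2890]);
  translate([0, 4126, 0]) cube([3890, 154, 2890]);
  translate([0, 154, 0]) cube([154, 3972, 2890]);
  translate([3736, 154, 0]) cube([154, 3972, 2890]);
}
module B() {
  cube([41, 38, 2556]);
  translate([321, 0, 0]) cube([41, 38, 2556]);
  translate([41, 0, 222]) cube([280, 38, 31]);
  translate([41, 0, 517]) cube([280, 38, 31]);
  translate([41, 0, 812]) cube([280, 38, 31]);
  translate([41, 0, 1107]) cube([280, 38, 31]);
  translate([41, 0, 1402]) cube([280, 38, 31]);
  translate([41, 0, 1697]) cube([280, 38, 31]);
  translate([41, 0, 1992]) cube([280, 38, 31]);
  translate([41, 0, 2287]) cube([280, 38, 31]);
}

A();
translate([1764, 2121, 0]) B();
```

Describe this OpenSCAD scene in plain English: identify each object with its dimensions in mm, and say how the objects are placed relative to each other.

A is the wall frame of a small rectangular building: four walls, each 2890 mm tall and 154 mm thick, enclosing a footprint 3890 mm (x) by 4280 mm (y) outside-to-outside, with no floor or roof. The front and back walls (the −y and +y sides) span the full width; the two side walls fit between them.

B is a wooden ladder with two side rails of 41×38 mm section and 2556 mm height, set 362 mm apart overall. Between them run 8 rectangular rungs (38 mm deep, 31 mm thick), front faces flush with the rails' −y face. The bottom of the first rung is 222 mm above the floor and each subsequent rung is 295 mm higher than the one below.

The ladder sits inside the house frame, centred.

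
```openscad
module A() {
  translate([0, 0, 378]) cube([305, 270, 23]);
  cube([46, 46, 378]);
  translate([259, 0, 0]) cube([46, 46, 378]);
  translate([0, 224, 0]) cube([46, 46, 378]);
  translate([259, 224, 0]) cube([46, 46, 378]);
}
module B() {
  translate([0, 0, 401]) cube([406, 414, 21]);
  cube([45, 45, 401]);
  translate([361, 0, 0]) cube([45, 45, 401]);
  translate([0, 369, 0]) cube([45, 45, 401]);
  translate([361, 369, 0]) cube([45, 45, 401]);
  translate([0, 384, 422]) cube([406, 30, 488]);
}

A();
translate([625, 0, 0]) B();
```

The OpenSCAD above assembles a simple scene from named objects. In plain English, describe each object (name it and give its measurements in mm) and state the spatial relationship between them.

A is a simple wooden stool: a rectangular seat 305 mm (x) by 270 mm (y), 23 mm thick, top face at z = 401 mm, on four square legs, each 46×46 mm in cross-section. The legs rest on z = 0, each flush with a corner of the seat.

B is a chair. The seat is a 406×414×21 mm slab with its top at z = 422 mm, on four 45×45 mm corner legs (flush with the seat edges, standing on z = 0). A flat backrest 30 mm thick, 488 mm tall, spans the full seat width and rises from the seat top along its +y edge, rear face flush with the rear of the seat.

The chair is on the floor beside the stool on its +x side.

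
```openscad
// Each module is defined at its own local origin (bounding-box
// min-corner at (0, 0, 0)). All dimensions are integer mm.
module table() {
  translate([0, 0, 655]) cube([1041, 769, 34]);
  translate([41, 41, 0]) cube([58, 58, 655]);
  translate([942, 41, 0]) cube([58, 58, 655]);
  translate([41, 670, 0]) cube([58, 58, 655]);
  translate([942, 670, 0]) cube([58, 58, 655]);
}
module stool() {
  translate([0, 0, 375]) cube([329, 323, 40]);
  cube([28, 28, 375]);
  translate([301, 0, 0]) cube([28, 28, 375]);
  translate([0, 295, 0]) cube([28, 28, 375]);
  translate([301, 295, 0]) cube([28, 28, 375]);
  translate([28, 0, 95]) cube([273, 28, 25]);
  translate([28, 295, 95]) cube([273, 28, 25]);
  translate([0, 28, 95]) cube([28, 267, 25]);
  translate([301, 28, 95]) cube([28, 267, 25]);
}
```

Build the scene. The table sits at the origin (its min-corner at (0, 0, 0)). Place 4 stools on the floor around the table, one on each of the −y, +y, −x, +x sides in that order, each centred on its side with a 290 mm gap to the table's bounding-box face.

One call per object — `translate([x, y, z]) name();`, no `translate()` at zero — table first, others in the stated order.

table();
translate([356, -613, 0]) stool();
translate([356, 1059, 0]) stool();
translate([-619, 223, 0]) stool();
translate([1331, 223, 0]) stool();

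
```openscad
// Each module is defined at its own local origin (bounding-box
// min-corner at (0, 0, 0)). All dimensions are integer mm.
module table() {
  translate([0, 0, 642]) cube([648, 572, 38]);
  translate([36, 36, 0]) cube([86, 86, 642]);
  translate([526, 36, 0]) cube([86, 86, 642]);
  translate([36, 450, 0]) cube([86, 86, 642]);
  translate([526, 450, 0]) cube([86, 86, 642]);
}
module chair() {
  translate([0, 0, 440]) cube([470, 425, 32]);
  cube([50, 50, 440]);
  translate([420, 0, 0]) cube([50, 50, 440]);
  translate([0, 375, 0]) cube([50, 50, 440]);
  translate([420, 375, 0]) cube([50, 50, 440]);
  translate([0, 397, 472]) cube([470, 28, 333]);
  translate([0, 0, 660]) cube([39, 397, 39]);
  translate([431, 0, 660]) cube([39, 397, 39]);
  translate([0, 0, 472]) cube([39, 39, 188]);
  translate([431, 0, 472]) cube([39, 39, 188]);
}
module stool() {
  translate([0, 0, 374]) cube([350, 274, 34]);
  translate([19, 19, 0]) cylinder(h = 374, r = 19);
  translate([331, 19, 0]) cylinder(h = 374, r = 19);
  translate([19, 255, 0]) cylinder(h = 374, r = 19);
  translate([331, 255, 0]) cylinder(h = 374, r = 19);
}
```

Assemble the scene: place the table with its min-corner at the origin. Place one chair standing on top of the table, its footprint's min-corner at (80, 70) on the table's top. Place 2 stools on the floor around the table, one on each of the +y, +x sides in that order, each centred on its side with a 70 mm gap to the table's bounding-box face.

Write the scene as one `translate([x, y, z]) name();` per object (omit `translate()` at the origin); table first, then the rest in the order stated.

table();
translate([80, 70, 680]) chair();
translate([149, 642, 0]) stool();
translate([718, 149, 0]) stool();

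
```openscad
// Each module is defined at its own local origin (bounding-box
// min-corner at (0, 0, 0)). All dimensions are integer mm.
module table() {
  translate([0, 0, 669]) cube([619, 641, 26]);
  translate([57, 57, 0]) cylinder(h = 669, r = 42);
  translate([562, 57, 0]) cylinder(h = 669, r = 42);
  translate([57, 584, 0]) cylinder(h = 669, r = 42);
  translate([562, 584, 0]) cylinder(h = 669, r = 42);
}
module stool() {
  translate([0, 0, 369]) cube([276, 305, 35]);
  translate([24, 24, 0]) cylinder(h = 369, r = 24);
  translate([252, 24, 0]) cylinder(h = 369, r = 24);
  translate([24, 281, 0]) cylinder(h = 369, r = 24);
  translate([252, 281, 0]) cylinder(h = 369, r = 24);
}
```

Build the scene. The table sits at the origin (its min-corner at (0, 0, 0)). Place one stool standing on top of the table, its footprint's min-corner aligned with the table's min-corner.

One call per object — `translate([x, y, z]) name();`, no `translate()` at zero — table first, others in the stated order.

table();
translate([0, 0, 695]) stool();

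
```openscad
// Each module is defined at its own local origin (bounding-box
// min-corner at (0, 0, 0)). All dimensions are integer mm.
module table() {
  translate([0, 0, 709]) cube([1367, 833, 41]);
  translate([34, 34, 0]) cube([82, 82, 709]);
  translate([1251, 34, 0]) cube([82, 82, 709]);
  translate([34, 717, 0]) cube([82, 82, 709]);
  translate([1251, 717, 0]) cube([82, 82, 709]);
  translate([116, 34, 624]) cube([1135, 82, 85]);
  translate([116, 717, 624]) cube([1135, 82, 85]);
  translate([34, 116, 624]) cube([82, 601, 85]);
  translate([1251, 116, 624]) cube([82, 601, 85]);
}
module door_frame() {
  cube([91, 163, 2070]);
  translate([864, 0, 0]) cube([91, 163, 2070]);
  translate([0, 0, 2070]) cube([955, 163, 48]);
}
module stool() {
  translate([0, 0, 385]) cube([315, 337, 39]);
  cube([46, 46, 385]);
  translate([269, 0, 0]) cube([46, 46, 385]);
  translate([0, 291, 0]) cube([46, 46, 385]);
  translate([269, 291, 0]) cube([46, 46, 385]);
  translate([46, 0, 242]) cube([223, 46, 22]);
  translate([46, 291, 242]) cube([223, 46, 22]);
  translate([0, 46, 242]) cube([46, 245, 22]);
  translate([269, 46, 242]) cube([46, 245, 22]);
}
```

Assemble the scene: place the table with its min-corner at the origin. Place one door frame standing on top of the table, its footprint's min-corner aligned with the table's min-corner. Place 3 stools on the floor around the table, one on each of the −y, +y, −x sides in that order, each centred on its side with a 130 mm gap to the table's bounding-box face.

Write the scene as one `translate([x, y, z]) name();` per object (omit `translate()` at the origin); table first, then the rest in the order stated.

table();
translate([0, 0, 750]) door_frame();
translate([526, -467, 0]) stool();
translate([526, 963, 0]) stool();
translate([-445, 248, 0]) stool();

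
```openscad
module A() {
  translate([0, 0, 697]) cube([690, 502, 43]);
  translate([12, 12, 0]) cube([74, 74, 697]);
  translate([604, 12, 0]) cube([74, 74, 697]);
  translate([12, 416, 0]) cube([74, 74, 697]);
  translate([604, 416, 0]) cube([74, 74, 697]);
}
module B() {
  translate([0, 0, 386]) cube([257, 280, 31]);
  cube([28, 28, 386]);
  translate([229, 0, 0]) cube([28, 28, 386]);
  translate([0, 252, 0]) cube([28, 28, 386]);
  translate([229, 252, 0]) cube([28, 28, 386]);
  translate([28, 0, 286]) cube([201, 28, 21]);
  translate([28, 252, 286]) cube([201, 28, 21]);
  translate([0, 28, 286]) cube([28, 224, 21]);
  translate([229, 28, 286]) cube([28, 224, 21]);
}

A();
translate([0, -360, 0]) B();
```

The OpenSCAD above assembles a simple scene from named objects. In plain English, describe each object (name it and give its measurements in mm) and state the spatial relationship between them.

A is a table with a 690×502 mm rectangular top, 43 mm thick, top surface at z = 740 mm, supported by four 74×74 mm square legs, each inset 12 mm from the nearest pair of top edges, running from the floor.

B is a four-legged stool. The seat is a 257×280×31 mm slab whose top surface is at z = 417 mm; four square legs, each 28×28 mm in cross-section, run from the floor (z = 0) to the underside of the seat, each flush with a corner of the seat. Four stretchers, 28 mm wide and 21 mm tall, connect adjacent legs with their undersides at z = 286 mm, each running between the inner faces of the legs it joins and aligned with the legs' outer faces on the other axis.

The stool is on the floor beside the table on its −y side.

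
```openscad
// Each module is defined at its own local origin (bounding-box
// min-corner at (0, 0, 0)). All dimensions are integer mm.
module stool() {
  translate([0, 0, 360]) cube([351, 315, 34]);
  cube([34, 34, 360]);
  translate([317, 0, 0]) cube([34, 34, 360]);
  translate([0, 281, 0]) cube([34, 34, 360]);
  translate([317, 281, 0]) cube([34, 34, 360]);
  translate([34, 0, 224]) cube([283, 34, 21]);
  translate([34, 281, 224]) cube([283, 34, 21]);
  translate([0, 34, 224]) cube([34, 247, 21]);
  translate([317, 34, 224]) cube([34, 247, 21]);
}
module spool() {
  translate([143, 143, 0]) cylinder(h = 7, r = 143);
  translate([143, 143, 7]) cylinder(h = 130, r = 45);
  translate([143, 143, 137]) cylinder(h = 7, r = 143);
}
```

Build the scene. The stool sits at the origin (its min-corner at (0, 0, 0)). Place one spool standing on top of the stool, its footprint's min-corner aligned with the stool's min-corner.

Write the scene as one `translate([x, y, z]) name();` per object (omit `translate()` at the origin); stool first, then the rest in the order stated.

stool();
translate([0, 0, 394]) spool();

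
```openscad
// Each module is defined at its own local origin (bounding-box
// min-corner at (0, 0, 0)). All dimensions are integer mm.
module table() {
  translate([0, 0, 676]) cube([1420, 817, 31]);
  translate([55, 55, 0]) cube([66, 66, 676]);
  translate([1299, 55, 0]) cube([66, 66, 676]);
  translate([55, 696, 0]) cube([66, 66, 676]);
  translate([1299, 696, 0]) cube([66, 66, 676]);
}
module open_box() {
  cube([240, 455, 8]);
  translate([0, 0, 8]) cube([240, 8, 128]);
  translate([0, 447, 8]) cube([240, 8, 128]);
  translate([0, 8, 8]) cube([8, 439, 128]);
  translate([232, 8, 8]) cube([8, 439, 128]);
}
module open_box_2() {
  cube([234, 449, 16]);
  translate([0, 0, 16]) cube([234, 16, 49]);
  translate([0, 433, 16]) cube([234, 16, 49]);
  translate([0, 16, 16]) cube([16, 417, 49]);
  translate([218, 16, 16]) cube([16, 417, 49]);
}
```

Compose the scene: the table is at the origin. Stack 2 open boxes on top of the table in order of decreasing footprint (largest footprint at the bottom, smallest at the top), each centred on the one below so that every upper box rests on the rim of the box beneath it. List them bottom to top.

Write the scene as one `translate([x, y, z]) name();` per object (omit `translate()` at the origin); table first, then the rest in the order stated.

table();
translate([590, 181, 707]) open_box();
translate([593, 184, 843]) open_box_2();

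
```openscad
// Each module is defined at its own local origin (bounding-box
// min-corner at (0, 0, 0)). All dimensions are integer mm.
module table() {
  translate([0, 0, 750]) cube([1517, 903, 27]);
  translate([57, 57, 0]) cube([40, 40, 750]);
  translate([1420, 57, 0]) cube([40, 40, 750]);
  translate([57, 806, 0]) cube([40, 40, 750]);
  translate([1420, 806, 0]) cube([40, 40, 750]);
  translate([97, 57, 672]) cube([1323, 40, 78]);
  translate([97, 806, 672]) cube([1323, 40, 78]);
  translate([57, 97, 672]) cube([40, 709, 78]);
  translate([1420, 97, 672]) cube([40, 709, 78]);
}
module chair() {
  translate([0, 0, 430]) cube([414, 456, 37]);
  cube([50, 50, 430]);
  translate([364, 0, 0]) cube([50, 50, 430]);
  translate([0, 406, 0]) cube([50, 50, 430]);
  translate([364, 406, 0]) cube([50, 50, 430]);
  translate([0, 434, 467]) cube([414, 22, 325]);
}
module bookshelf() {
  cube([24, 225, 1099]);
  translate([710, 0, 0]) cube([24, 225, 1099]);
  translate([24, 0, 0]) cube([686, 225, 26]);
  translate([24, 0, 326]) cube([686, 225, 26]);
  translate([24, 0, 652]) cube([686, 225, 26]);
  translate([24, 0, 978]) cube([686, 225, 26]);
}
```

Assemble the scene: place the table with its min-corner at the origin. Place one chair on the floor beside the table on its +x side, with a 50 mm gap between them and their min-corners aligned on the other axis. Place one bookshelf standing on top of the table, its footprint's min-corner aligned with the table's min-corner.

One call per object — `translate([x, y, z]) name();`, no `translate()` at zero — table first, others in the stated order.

table();
translate([1567, 0, 0]) chair();
translate([0, 0, 777]) bookshelf();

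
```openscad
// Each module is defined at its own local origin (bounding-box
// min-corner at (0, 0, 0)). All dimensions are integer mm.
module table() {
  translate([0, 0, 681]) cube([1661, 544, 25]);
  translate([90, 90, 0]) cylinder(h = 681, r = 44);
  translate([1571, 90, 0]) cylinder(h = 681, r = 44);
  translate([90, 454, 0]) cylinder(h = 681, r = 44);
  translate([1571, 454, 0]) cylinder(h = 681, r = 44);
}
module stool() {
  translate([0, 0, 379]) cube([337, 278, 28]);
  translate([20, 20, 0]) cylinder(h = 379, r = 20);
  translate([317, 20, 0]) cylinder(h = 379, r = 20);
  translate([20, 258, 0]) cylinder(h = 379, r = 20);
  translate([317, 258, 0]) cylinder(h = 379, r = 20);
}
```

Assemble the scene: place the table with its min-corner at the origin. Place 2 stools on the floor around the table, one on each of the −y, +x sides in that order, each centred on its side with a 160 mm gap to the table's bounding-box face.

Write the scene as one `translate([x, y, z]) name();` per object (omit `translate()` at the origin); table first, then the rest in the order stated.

table();
translate([662, -438, 0]) stool();
translate([1821, 133, 0]) stool();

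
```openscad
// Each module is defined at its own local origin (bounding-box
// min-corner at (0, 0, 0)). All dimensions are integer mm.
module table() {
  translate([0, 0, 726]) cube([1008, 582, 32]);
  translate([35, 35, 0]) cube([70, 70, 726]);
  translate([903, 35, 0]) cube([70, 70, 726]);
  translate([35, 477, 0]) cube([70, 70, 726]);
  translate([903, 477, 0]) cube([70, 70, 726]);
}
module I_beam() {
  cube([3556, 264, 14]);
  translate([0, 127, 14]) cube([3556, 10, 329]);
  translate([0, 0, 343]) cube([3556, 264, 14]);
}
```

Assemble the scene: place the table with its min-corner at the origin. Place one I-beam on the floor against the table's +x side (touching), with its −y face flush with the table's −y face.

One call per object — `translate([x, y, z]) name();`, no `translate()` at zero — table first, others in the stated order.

table();
translate([1008, 0, 0]) I_beam();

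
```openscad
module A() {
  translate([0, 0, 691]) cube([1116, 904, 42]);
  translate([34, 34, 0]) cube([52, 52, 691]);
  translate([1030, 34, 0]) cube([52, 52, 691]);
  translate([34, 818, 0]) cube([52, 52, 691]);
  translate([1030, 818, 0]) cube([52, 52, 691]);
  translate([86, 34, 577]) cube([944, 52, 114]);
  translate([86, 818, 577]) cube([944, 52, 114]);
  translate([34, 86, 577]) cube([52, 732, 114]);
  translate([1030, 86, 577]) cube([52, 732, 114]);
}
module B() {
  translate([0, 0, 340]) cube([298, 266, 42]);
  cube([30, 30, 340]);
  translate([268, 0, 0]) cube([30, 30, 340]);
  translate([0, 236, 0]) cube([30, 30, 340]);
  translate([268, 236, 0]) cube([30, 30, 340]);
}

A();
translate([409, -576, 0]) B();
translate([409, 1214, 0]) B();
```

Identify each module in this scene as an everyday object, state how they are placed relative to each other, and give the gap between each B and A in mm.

Each stool's nearest face is 310 mm from the table's bounding box.

A is a table. B is a stool. Two stools sit around the table at the −y, +y sides. The gap between each stool and the table is 310 mm.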